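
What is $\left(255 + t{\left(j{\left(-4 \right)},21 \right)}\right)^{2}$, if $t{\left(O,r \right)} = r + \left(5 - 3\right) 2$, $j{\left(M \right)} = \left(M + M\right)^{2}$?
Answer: $78400$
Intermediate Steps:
$j{\left(M \right)} = 4 M^{2}$ ($j{\left(M \right)} = \left(2 M\right)^{2} = 4 M^{2}$)
$t{\left(O,r \right)} = 4 + r$ ($t{\left(O,r \right)} = r + \left(5 - 3\right) 2 = r + 2 \cdot 2 = r + 4 = 4 + r$)
$\left(255 + t{\left(j{\left(-4 \right)},21 \right)}\right)^{2} = \left(255 + \left(4 + 21\right)\right)^{2} = \left(255 + 25\right)^{2} = 280^{2} = 78400$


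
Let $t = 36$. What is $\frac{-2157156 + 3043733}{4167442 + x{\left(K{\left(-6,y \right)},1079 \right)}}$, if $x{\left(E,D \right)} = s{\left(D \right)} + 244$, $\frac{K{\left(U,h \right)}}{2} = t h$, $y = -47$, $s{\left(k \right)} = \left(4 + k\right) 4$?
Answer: $\frac{886577}{4172018} \approx 0.21251$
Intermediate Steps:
$s{\left(k \right)} = 16 + 4 k$
$K{\left(U,h \right)} = 72 h$ ($K{\left(U,h \right)} = 2 \cdot 36 h = 72 h$)
$x{\left(E,D \right)} = 260 + 4 D$ ($x{\left(E,D \right)} = \left(16 + 4 D\right) + 244 = 260 + 4 D$)
$\frac{-2157156 + 3043733}{4167442 + x{\left(K{\left(-6,y \right)},1079 \right)}} = \frac{-2157156 + 3043733}{4167442 + \left(260 + 4 \cdot 1079\right)} = \frac{886577}{4167442 + \left(260 + 4316\right)} = \frac{886577}{4167442 + 4576} = \frac{886577}{4172018}$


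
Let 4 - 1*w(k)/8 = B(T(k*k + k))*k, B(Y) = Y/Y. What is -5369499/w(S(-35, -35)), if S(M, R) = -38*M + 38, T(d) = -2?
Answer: 5369499/10912 ≈ 492.07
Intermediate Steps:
S(M, R) = 38 - 38*M
B(Y) = 1
w(k) = 32 - 8*k
-5369499/w(S(-35, -35)) = -5369499/(32 - 8*(38 - 38*(-35))) = -5369499/(32 - 8*(38 + 1330)) = -5369499/(32 - 8*1368) = -5369499/(32 - 10944) = -5369499/(-10912) = -5369499*(-1/10912) = 5369499/10912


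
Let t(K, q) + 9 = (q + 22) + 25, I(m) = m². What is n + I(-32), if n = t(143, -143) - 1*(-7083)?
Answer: 8002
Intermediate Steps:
t(K, q) = 38 + q (t(K, q) = -9 + ((q + 22) + 25) = -9 + ((22 + q) + 25) = -9 + (47 + q) = 38 + q)
n = 6978 (n = (38 - 143) - 1*(-7083) = -105 + 7083 = 6978)
n + I(-32) = 6978 + (-32)² = 6978 + 1024 = 8002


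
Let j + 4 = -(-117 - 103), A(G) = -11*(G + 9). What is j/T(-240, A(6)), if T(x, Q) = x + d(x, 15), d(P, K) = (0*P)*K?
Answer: -9/10 ≈ -0.90000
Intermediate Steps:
A(G) = -99 - 11*G (A(G) = -11*(9 + G) = -99 - 11*G)
d(P, K) = 0 (d(P, K) = 0*K = 0)
j = 216 (j = -4 - (-117 - 103) = -4 - 1*(-220) = -4 + 220 = 216)
T(x, Q) = x (T(x, Q) = x + 0 = x)
j/T(-240, A(6)) = 216/(-240) = 216*(-1/240) = -9/10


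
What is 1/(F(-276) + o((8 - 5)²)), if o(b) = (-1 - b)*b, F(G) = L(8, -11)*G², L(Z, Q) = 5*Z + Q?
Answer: 1/2209014 ≈ 4.5269e-7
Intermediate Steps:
L(Z, Q) = Q + 5*Z
F(G) = 29*G² (F(G) = (-11 + 5*8)*G² = (-11 + 40)*G² = 29*G²)
o(b) = b*(-1 - b)
1/(F(-276) + o((8 - 5)²)) = 1/(29*(-276)² - (8 - 5)²*(1 + (8 - 5)²)) = 1/(29*76176 - 1*3²*(1 + 3²)) = 1/(2209104 - 1*9*(1 + 9)) = 1/(2209104 - 1*9*10) = 1/(2209104 - 90) = 1/2209014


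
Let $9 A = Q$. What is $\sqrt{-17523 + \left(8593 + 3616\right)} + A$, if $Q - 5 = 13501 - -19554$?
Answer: $\frac{11020}{3} + i \sqrt{5314} \approx 3673.3 + 72.897 i$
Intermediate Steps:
$Q = 33060$ ($Q = 5 + \left(13501 - -19554\right) = 5 + \left(13501 + 19554\right) = 5 + 33055 = 33060$)
$A = \frac{11020}{3}$ ($A = \frac{1}{9} \cdot 33060 = \frac{11020}{3} \approx 3673.3$)
$\sqrt{-17523 + \left(8593 + 3616\right)} + A = \sqrt{-17523 + \left(8593 + 3616\right)} + \frac{11020}{3} = \sqrt{-17523 + 12209} + \frac{11020}{3} = \sqrt{-5314} + \frac{11020}{3} = i \sqrt{5314} + \frac{11020}{3} = \frac{11020}{3} + i \sqrt{5314}$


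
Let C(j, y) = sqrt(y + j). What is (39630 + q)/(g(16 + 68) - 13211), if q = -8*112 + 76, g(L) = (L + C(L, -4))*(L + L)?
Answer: -34967810/1446119 + 26080320*sqrt(5)/1446119 ≈ 16.146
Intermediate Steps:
C(j, y) = sqrt(j + y)
g(L) = 2*L*(L + sqrt(-4 + L)) (g(L) = (L + sqrt(L - 4))*(L + L) = (L + sqrt(-4 + L))*(2*L) = 2*L*(L + sqrt(-4 + L)))
q = -820 (q = -896 + 76 = -820)
(39630 + q)/(g(16 + 68) - 13211) = (39630 - 820)/(2*(16 + 68)*((16 + 68) + sqrt(-4 + (16 + 68))) - 13211) = 38810/(2*84*(84 + sqrt(-4 + 84)) - 13211) = 38810/(2*84*(84 + sqrt(80)) - 13211) = 38810/(2*84*(84 + 4*sqrt(5)) - 13211) = 38810/((14112 + 672*sqrt(5)) - 13211) = 38810/(901 + 672*sqrt(5))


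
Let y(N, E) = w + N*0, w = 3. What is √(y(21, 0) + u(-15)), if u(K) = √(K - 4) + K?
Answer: √(-12 + I*√19) ≈ 0.61933 + 3.519*I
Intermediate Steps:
y(N, E) = 3 (y(N, E) = 3 + N*0 = 3 + 0 = 3)
u(K) = K + √(-4 + K) (u(K) = √(-4 + K) + K = K + √(-4 + K))
√(y(21, 0) + u(-15)) = √(3 + (-15 + √(-4 - 15))) = √(3 + (-15 + √(-19))) = √(3 + (-15 + I*√19)) = √(-12 + I*√19)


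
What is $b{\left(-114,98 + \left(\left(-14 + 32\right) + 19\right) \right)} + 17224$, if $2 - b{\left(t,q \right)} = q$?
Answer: $17091$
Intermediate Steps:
$b{\left(t,q \right)} = 2 - q$
$b{\left(-114,98 + \left(\left(-14 + 32\right) + 19\right) \right)} + 17224 = \left(2 - \left(98 + \left(\left(-14 + 32\right) + 19\right)\right)\right) + 17224 = \left(2 - \left(98 + \left(18 + 19\right)\right)\right) + 17224 = \left(2 - \left(98 + 37\right)\right) + 17224 = \left(2 - 135\right) + 17224 = -133 + 17224 = 17091$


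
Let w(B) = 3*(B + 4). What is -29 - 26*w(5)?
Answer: -731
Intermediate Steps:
w(B) = 12 + 3*B (w(B) = 3*(4 + B) = 12 + 3*B)
-29 - 26*w(5) = -29 - 26*(12 + 3*5) = -29 - 26*(12 + 15) = -29 - 26*27 = -29 - 702 = -731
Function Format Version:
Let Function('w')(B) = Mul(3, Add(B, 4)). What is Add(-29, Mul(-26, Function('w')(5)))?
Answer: -731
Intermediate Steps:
Function('w')(B) = Add(12, Mul(3, B)) (Function('w')(B) = Mul(3, Add(4, B)) = Add(12, Mul(3, B)))
Add(-29, Mul(-26, Function('w')(5))) = Add(-29, Mul(-26, Add(12, Mul(3, 5)))) = Add(-29, Mul(-26, Add(12, 15))) = Add(-29, Mul(-26, 27)) = Add(-29, -702) = -731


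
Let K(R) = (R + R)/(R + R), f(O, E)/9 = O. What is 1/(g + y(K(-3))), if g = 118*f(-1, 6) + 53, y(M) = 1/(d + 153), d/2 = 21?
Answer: -195/196754 ≈ -0.00099109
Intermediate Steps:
d = 42 (d = 2*21 = 42)
f(O, E) = 9*O
K(R) = 1 (K(R) = (2*R)/((2*R)) = (2*R)*(1/(2*R)) = 1)
y(M) = 1/195 (y(M) = 1/(42 + 153) = 1/195)
g = -1009 (g = 118*(9*(-1)) + 53 = 118*(-9) + 53 = -1062 + 53 = -1009)
1/(g + y(K(-3))) = 1/(-1009 + 1/195) = 1/(-196754/195) = -195/196754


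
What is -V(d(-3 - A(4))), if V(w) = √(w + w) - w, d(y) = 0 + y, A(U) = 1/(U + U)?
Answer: -25/8 - 5*I/2 ≈ -3.125 - 2.5*I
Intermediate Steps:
A(U) = 1/(2*U)
d(y) = y
V(w) = -w + √2*√w (V(w) = √(2*w) - w = √2*√w - w = -w + √2*√w)
-V(d(-3 - A(4))) = -(-(-3 - 1/(2*4)) + √2*√(-3 - 1/(2*4))) = -(-(-3 - 1*⅛) + √2*√(-3 - 1*⅛)) = -(-(-3 - ⅛) + √2*√(-3 - ⅛)) = -(-1*(-25/8) + √2*√(-25/8)) = -(25/8 + √2*(5*I*√2/4)) = -(25/8 + 5*I/2) = -25/8 - 5*I/2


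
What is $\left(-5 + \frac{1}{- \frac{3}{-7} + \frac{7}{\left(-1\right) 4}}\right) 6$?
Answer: $- \frac{1278}{37} \approx -34.541$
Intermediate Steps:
$\left(-5 + \frac{1}{- \frac{3}{-7} + \frac{7}{\left(-1\right) 4}}\right) 6 = \left(-5 + \frac{1}{\left(-3\right) \left(- \frac{1}{7}\right) + \frac{7}{-4}}\right) 6 = \left(-5 + \frac{1}{\frac{3}{7} + 7 \left(- \frac{1}{4}\right)}\right) 6 = \left(-5 + \frac{1}{\frac{3}{7} - \frac{7}{4}}\right) 6 = \left(-5 + \frac{1}{- \frac{37}{28}}\right) 6 = \left(-5 - \frac{28}{37}\right) 6 = \left(- \frac{213}{37}\right) 6 = - \frac{1278}{37}$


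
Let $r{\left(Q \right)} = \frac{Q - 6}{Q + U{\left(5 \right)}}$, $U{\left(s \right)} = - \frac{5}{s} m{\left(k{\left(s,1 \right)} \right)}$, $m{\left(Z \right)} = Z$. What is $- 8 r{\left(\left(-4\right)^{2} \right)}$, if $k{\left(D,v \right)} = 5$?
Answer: $- \frac{80}{11} \approx -7.2727$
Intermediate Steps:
$U{\left(s \right)} = - \frac{25}{s}$ ($U{\left(s \right)} = - \frac{5}{s} 5 = - \frac{25}{s}$)
$r{\left(Q \right)} = \frac{-6 + Q}{-5 + Q}$ ($r{\left(Q \right)} = \frac{Q - 6}{Q - \frac{25}{5}} = \frac{-6 + Q}{Q - 5} = \frac{-6 + Q}{-5 + Q}$)
$- 8 r{\left(\left(-4\right)^{2} \right)} = - 8 \frac{-6 + \left(-4\right)^{2}}{-5 + \left(-4\right)^{2}} = - 8 \frac{-6 + 16}{-5 + 16} = - 8 \cdot \frac{1}{11} \cdot 10 = \left(-8\right) \frac{10}{11} = - \frac{80}{11}$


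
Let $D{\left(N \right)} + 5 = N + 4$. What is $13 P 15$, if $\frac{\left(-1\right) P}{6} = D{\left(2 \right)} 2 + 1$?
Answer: $-3510$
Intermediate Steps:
$D{\left(N \right)} = -1 + N$ ($D{\left(N \right)} = -5 + \left(N + 4\right) = -5 + \left(4 + N\right) = -1 + N$)
$P = -18$ ($P = - 6 \left(\left(-1 + 2\right) 2 + 1\right) = - 6 \left(1 \cdot 2 + 1\right) = - 6 \left(2 + 1\right) = \left(-6\right) 3 = -18$)
$13 P 15 = 13 \left(-18\right) 15 = \left(-234\right) 15 = -3510$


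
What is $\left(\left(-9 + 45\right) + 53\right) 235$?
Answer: $20915$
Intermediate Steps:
$\left(\left(-9 + 45\right) + 53\right) 235 = \left(36 + 53\right) 235 = 89 \cdot 235 = 20915$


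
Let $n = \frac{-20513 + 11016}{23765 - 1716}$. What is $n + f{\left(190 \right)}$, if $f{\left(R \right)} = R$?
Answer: $\frac{4179813}{22049} \approx 189.57$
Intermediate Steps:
$n = - \frac{9497}{22049} \approx -0.43072$
$n + f{\left(190 \right)} = - \frac{9497}{22049} + 190 = \frac{4179813}{22049}$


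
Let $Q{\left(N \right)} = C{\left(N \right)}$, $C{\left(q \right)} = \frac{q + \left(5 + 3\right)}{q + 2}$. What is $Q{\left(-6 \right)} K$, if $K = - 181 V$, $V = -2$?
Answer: $-181$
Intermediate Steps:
$C{\left(q \right)} = \frac{8 + q}{2 + q}$ ($C{\left(q \right)} = \frac{q + 8}{2 + q} = \frac{8 + q}{2 + q}$)
$Q{\left(N \right)} = \frac{8 + N}{2 + N}$
$K = 362$ ($K = \left(-181\right) \left(-2\right) = 362$)
$Q{\left(-6 \right)} K = \frac{8 - 6}{2 - 6} \cdot 362 = \frac{1}{-4} \cdot 2 \cdot 362 = \left(- \frac{1}{4}\right) 2 \cdot 362 = \left(- \frac{1}{2}\right) 362 = -181$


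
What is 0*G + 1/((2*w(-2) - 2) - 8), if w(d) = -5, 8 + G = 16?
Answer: -1/20 ≈ -0.050000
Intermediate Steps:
G = 8 (G = -8 + 16 = 8)
0*G + 1/((2*w(-2) - 2) - 8) = 0*8 + 1/((2*(-5) - 2) - 8) = 0 + 1/((-10 - 2) - 8) = 0 + 1/(-12 - 8) = 0 + 1/(-20) = 0 - 1/20 = -1/20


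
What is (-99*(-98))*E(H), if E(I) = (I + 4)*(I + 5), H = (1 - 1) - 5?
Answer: 0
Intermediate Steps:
H = -5 (H = 0 - 5 = -5)
E(I) = (4 + I)*(5 + I)
(-99*(-98))*E(H) = (-99*(-98))*(20 + (-5)**2 + 9*(-5)) = 9702*(20 + 25 - 45) = 9702*0 = 0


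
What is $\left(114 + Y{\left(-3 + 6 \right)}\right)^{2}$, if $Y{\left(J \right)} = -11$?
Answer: $10609$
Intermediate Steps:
$\left(114 + Y{\left(-3 + 6 \right)}\right)^{2} = \left(114 - 11\right)^{2} = 103^{2} = 10609$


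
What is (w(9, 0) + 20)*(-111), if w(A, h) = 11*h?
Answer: -2220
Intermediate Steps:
(w(9, 0) + 20)*(-111) = (11*0 + 20)*(-111) = (0 + 20)*(-111) = 20*(-111) = -2220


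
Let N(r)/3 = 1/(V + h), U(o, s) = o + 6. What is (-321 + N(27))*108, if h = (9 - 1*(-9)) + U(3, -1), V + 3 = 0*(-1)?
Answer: -69309/2 ≈ -34655.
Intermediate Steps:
U(o, s) = 6 + o
V = -3 (V = -3 + 0*(-1) = -3 + 0 = -3)
h = 27 (h = (9 - 1*(-9)) + (6 + 3) = (9 + 9) + 9 = 18 + 9 = 27)
N(r) = 1/8 (N(r) = 3/(-3 + 27) = 3/24 = 3*(1/24) = 1/8)
(-321 + N(27))*108 = (-321 + 1/8)*108 = -2567/8*108 = -69309/2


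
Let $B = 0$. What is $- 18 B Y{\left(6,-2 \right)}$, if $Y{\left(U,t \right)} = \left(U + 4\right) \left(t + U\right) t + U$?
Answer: $0$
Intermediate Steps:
$Y{\left(U,t \right)} = U + t \left(4 + U\right) \left(U + t\right)$ ($Y{\left(U,t \right)} = \left(4 + U\right) \left(U + t\right) t + U = t \left(4 + U\right) \left(U + t\right) + U = U + t \left(4 + U\right) \left(U + t\right)$)
$- 18 B Y{\left(6,-2 \right)} = \left(-18\right) 0 \left(6 + 4 \left(-2\right)^{2} + 6 \left(-2\right)^{2} - 2 \cdot 6^{2} + 4 \cdot 6 \left(-2\right)\right) = 0 \left(6 + 4 \cdot 4 + 6 \cdot 4 - 72 - 48\right) = 0 \left(6 + 16 + 24 - 72 - 48\right) = 0 \left(-74\right) = 0$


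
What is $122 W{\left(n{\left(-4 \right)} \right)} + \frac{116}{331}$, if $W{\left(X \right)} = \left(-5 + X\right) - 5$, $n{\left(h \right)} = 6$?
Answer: $- \frac{161412}{331} \approx -487.65$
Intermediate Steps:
$W{\left(X \right)} = -10 + X$
$122 W{\left(n{\left(-4 \right)} \right)} + \frac{116}{331} = 122 \left(-10 + 6\right) + \frac{116}{331} = 122 \left(-4\right) + 116 \cdot \frac{1}{331} = -488 + \frac{116}{331} = - \frac{161412}{331}$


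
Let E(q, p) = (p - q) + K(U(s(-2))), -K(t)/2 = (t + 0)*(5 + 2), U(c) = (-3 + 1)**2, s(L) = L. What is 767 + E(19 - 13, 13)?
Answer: 718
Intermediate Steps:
U(c) = 4 (U(c) = (-2)**2 = 4)
K(t) = -14*t (K(t) = -2*(t + 0)*(5 + 2) = -2*t*7 = -14*t)
E(q, p) = -56 + p - q (E(q, p) = (p - q) - 14*4 = (p - q) - 56 = -56 + p - q)
767 + E(19 - 13, 13) = 767 + (-56 + 13 - (19 - 13)) = 767 + (-56 + 13 - 1*6) = 767 + (-56 + 13 - 6) = 767 - 49 = 718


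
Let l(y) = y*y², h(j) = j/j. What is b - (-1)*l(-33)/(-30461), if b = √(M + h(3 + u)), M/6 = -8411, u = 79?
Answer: 35937/30461 + I*√50465 ≈ 1.1798 + 224.64*I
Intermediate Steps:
M = -50466 (M = 6*(-8411) = -50466)
h(j) = 1
l(y) = y³
b = I*√50465 (b = √(-50466 + 1) = √(-50465) = I*√50465 ≈ 224.64*I)
b - (-1)*l(-33)/(-30461) = I*√50465 - (-1)*(-33)³/(-30461) = I*√50465 - (-1)*(-35937*(-1/30461)) = I*√50465 - (-1)*35937/30461 = I*√50465 - 1*(-35937/30461) = I*√50465 + 35937/30461 = 35937/30461 + I*√50465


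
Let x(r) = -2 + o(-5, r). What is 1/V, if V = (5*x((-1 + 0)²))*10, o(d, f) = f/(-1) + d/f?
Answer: -1/400 ≈ -0.0025000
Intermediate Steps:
o(d, f) = -f + d/f (o(d, f) = f*(-1) + d/f = -f + d/f)
x(r) = -2 - r - 5/r (x(r) = -2 + (-r - 5/r) = -2 - r - 5/r)
V = -400 (V = (5*(-2 - (-1 + 0)² - 5/(-1 + 0)²))*10 = (5*(-2 - 1*(-1)² - 5/((-1)²)))*10 = (5*(-2 - 1*1 - 5/1))*10 = (5*(-2 - 1 - 5*1))*10 = (5*(-2 - 1 - 5))*10 = (5*(-8))*10 = -40*10 = -400)
1/V = 1/(-400) = -1/400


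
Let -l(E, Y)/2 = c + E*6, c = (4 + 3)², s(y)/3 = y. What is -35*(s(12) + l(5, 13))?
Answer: 4270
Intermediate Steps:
s(y) = 3*y
c = 49 (c = 7² = 49)
l(E, Y) = -98 - 12*E (l(E, Y) = -2*(49 + E*6) = -2*(49 + 6*E) = -98 - 12*E)
-35*(s(12) + l(5, 13)) = -35*(3*12 + (-98 - 12*5)) = -35*(36 + (-98 - 60)) = -35*(36 - 158) = -35*(-122) = 4270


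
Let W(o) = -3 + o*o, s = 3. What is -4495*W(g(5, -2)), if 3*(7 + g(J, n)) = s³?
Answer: -4495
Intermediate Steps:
g(J, n) = 2 (g(J, n) = -7 + (⅓)*3³ = -7 + (⅓)*27 = -7 + 9 = 2)
W(o) = -3 + o²
-4495*W(g(5, -2)) = -4495*(-3 + 2²) = -4495*(-3 + 4) = -4495*1 = -4495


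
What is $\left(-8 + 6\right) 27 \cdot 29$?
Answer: $-1566$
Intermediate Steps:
$\left(-8 + 6\right) 27 \cdot 29 = \left(-2\right) 27 \cdot 29 = \left(-54\right) 29 = -1566$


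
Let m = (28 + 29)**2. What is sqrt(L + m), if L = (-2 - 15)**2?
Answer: sqrt(3538) ≈ 59.481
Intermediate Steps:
L = 289 (L = (-17)**2 = 289)
m = 3249 (m = 57**2 = 3249)
sqrt(L + m) = sqrt(289 + 3249) = sqrt(3538)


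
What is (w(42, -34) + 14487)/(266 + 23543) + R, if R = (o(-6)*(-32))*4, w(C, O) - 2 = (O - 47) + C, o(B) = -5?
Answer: 15252210/23809 ≈ 640.61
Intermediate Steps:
w(C, O) = -45 + C + O (w(C, O) = 2 + ((O - 47) + C) = 2 + ((-47 + O) + C) = 2 + (-47 + C + O) = -45 + C + O)
R = 640 (R = -5*(-32)*4 = 160*4 = 640)
(w(42, -34) + 14487)/(266 + 23543) + R = ((-45 + 42 - 34) + 14487)/(266 + 23543) + 640 = (-37 + 14487)/23809 + 640 = 14450*(1/23809) + 640 = 14450/23809 + 640 = 15252210/23809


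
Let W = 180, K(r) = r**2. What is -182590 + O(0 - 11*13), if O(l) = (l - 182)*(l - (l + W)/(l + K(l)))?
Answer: -212610705/1562 ≈ -1.3611e+5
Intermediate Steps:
O(l) = (-182 + l)*(l - (180 + l)/(l + l**2)) (O(l) = (l - 182)*(l - (l + 180)/(l + l**2)) = (-182 + l)*(l - (180 + l)/(l + l**2)))
-182590 + O(0 - 11*13) = -182590 + (32760 + (0 - 11*13)**4 - 183*(0 - 11*13)**2 - 181*(0 - 11*13)**3 + 2*(0 - 11*13))/((0 - 11*13)*(1 + (0 - 11*13))) = -182590 + (32760 + (0 - 143)**4 - 183*(0 - 143)**2 - 181*(0 - 143)**3 + 2*(0 - 143))/((0 - 143)*(1 + (0 - 143))) = -182590 + (32760 + (-143)**4 - 183*(-143)**2 - 181*(-143)**3 + 2*(-143))/((-143)*(1 - 143)) = -182590 - 1/143*(32760 + 418161601 - 183*20449 - 181*(-2924207) - 286)/(-142) = -182590 - 1/143*(-1/142)*(32760 + 418161601 - 3742167 + 529281467 - 286) = -182590 - 1/143*(-1/142)*943733375 = -182590 + 72594875/1562 = -212610705/1562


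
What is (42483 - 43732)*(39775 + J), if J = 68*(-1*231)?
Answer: -30059683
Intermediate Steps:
J = -15708 (J = 68*(-231) = -15708)
(42483 - 43732)*(39775 + J) = (42483 - 43732)*(39775 - 15708) = -1249*24067 = -30059683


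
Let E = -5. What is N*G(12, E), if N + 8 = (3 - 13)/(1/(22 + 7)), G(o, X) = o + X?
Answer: -2086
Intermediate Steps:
G(o, X) = X + o
N = -298 (N = -8 + (3 - 13)/(1/(22 + 7)) = -8 - 10/(1/29) = -8 - 10/1/29 = -8 - 10*29 = -8 - 290 = -298)
N*G(12, E) = -298*(-5 + 12) = -298*7 = -2086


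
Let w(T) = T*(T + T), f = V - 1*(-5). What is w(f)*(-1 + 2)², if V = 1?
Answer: 72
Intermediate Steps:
f = 6 (f = 1 - 1*(-5) = 1 + 5 = 6)
w(T) = 2*T² (w(T) = T*(2*T) = 2*T²)
w(f)*(-1 + 2)² = (2*6²)*(-1 + 2)² = (2*36)*1² = 72*1 = 72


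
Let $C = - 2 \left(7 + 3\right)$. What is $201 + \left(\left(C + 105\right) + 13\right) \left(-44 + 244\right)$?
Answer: $19801$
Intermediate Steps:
$C = -20$ ($C = \left(-2\right) 10 = -20$)
$201 + \left(\left(C + 105\right) + 13\right) \left(-44 + 244\right) = 201 + \left(\left(-20 + 105\right) + 13\right) \left(-44 + 244\right) = 201 + \left(85 + 13\right) 200 = 201 + 98 \cdot 200 = 201 + 19600 = 19801$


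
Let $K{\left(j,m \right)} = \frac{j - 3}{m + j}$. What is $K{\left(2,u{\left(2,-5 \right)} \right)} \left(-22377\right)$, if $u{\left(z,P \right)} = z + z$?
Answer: $\frac{7459}{2} \approx 3729.5$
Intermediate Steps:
$u{\left(z,P \right)} = 2 z$
$K{\left(j,m \right)} = \frac{-3 + j}{j + m}$
$K{\left(2,u{\left(2,-5 \right)} \right)} \left(-22377\right) = \frac{-3 + 2}{2 + 2 \cdot 2} \left(-22377\right) = \frac{1}{2 + 4} \left(-1\right) \left(-22377\right) = \frac{1}{6} \left(-1\right) \left(-22377\right) = \left(- \frac{1}{6}\right) \left(-22377\right) = \frac{7459}{2}$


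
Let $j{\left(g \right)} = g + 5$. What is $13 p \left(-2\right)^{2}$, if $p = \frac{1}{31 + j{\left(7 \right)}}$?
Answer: $\frac{52}{43} \approx 1.2093$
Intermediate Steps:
$j{\left(g \right)} = 5 + g$
$p = \frac{1}{43}$ ($p = \frac{1}{31 + \left(5 + 7\right)} = \frac{1}{31 + 12} = \frac{1}{43} \approx 0.023256$)
$13 p \left(-2\right)^{2} = 13 \cdot \frac{1}{43} \left(-2\right)^{2} = \frac{13}{43} \cdot 4 = \frac{52}{43}$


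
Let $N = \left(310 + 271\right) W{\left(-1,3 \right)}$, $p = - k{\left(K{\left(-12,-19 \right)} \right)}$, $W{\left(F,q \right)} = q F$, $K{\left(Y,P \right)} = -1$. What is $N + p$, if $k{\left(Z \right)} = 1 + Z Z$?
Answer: $-1745$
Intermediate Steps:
$W{\left(F,q \right)} = F q$
$k{\left(Z \right)} = 1 + Z^{2}$
$p = -2$ ($p = - (1 + \left(-1\right)^{2}) = - (1 + 1) = \left(-1\right) 2 = -2$)
$N = -1743$ ($N = \left(310 + 271\right) \left(\left(-1\right) 3\right) = 581 \left(-3\right) = -1743$)
$N + p = -1743 - 2 = -1745$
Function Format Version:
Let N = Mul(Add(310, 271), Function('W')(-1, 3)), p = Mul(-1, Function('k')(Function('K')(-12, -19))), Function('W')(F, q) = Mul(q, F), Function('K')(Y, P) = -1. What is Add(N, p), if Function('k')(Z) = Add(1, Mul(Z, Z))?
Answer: -1745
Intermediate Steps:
Function('W')(F, q) = Mul(F, q)
Function('k')(Z) = Add(1, Pow(Z, 2))
p = -2 (p = Mul(-1, Add(1, Pow(-1, 2))) = Mul(-1, Add(1, 1)) = Mul(-1, 2) = -2)
N = -1743 (N = Mul(Add(310, 271), Mul(-1, 3)) = Mul(581, -3) = -1743)
Add(N, p) = Add(-1743, -2) = -1745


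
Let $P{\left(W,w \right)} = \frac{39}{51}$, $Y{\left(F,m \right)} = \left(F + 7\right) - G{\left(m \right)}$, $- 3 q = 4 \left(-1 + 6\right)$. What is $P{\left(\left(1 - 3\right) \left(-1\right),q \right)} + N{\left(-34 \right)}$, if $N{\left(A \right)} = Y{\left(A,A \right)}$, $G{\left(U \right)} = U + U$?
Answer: $\frac{710}{17} \approx 41.765$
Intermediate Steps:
$G{\left(U \right)} = 2 U$
$q = - \frac{20}{3}$ ($q = - \frac{4 \left(-1 + 6\right)}{3} = - \frac{4 \cdot 5}{3} = \left(- \frac{1}{3}\right) 20 = - \frac{20}{3} \approx -6.6667$)
$Y{\left(F,m \right)} = 7 + F - 2 m$ ($Y{\left(F,m \right)} = \left(F + 7\right) - 2 m = \left(7 + F\right) - 2 m = 7 + F - 2 m$)
$P{\left(W,w \right)} = \frac{13}{17}$ ($P{\left(W,w \right)} = 39 \cdot \frac{1}{51} = \frac{13}{17}$)
$N{\left(A \right)} = 7 - A$ ($N{\left(A \right)} = 7 + A - 2 A = 7 - A$)
$P{\left(\left(1 - 3\right) \left(-1\right),q \right)} + N{\left(-34 \right)} = \frac{13}{17} + \left(7 - -34\right) = \frac{13}{17} + \left(7 + 34\right) = \frac{13}{17} + 41 = \frac{710}{17}$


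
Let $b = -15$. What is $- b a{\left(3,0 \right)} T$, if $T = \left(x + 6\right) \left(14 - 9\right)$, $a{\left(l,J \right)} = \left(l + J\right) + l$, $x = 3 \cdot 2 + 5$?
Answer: $7650$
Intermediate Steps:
$x = 11$ ($x = 6 + 5 = 11$)
$a{\left(l,J \right)} = J + 2 l$ ($a{\left(l,J \right)} = \left(J + l\right) + l = J + 2 l$)
$T = 85$ ($T = \left(11 + 6\right) \left(14 - 9\right) = 17 \cdot 5 = 85$)
$- b a{\left(3,0 \right)} T = - - 15 \left(0 + 2 \cdot 3\right) 85 = - - 15 \left(0 + 6\right) 85 = - \left(-15\right) 6 \cdot 85 = - \left(-90\right) 85 = \left(-1\right) \left(-7650\right) = 7650$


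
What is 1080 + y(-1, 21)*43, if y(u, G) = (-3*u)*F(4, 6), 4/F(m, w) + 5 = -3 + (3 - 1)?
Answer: 994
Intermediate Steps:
F(m, w) = -⅔ (F(m, w) = 4/(-5 + (-3 + (3 - 1))) = 4/(-5 + (-3 + 2)) = 4/(-5 - 1) = 4/(-6) = 4*(-⅙) = -⅔)
y(u, G) = 2*u (y(u, G) = -3*u*(-⅔) = 2*u)
1080 + y(-1, 21)*43 = 1080 + (2*(-1))*43 = 1080 - 2*43 = 1080 - 86 = 994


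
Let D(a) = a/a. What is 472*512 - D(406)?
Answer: 241663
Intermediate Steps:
D(a) = 1
472*512 - D(406) = 472*512 - 1*1 = 241664 - 1 = 241663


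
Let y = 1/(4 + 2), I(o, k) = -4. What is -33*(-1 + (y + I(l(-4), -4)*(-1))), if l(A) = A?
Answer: -209/2 ≈ -104.50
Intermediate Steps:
y = ⅙ (y = 1/6 = ⅙ ≈ 0.16667)
-33*(-1 + (y + I(l(-4), -4)*(-1))) = -33*(-1 + (⅙ - 4*(-1))) = -33*(-1 + (⅙ + 4)) = -33*(-1 + 25/6) = -33*19/6 = -209/2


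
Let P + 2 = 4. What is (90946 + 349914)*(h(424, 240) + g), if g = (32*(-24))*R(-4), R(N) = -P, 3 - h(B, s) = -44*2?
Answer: 717279220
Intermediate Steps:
h(B, s) = 91 (h(B, s) = 3 - (-44)*2 = 3 - 1*(-88) = 3 + 88 = 91)
P = 2 (P = -2 + 4 = 2)
R(N) = -2 (R(N) = -1*2 = -2)
g = 1536 (g = (32*(-24))*(-2) = -768*(-2) = 1536)
(90946 + 349914)*(h(424, 240) + g) = (90946 + 349914)*(91 + 1536) = 440860*1627 = 717279220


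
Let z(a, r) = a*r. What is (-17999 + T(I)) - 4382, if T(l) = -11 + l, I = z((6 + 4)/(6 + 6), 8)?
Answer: -67156/3 ≈ -22385.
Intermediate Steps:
I = 20/3 (I = ((6 + 4)/(6 + 6))*8 = (10/12)*8 = (10*(1/12))*8 = (⅚)*8 = 20/3 ≈ 6.6667)
(-17999 + T(I)) - 4382 = (-17999 + (-11 + 20/3)) - 4382 = (-17999 - 13/3) - 4382 = -54010/3 - 4382 = -67156/3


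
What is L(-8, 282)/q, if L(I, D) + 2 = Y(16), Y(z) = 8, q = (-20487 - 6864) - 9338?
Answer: -6/36689 ≈ -0.00016354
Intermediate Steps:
q = -36689 (q = -27351 - 9338 = -36689)
L(I, D) = 6 (L(I, D) = -2 + 8 = 6)
L(-8, 282)/q = 6/(-36689) = 6*(-1/36689) = -6/36689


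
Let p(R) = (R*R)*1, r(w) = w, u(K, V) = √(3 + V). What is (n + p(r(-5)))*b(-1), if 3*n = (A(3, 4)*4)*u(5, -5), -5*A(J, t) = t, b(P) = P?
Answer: -25 + 16*I*√2/15 ≈ -25.0 + 1.5085*I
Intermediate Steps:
A(J, t) = -t/5
p(R) = R² (p(R) = R²*1 = R²)
n = -16*I*√2/15 (n = ((-⅕*4*4)*√(3 - 5))/3 = ((-⅘*4)*√(-2))/3 = (-16*I*√2/5)/3 = -16*I*√2/15 ≈ -1.5085*I)
(n + p(r(-5)))*b(-1) = (-16*I*√2/15 + (-5)²)*(-1) = (-16*I*√2/15 + 25)*(-1) = (25 - 16*I*√2/15)*(-1) = -25 + 16*I*√2/15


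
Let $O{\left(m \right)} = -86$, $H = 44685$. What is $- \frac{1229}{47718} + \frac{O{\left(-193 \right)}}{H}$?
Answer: $- \frac{6557957}{236919870} \approx -0.02768$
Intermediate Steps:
$- \frac{1229}{47718} + \frac{O{\left(-193 \right)}}{H} = - \frac{1229}{47718} - \frac{86}{44685} = - \frac{6557957}{236919870}$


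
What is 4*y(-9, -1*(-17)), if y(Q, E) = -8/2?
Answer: -16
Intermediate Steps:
y(Q, E) = -4 (y(Q, E) = -8*½ = -4)
4*y(-9, -1*(-17)) = 4*(-4) = -16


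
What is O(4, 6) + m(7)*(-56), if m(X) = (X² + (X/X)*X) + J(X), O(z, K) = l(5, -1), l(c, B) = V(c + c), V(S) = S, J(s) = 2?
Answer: -3238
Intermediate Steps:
l(c, B) = 2*c (l(c, B) = c + c = 2*c)
O(z, K) = 10 (O(z, K) = 2*5 = 10)
m(X) = 2 + X + X² (m(X) = (X² + (X/X)*X) + 2 = (X² + 1*X) + 2 = (X² + X) + 2 = (X + X²) + 2 = 2 + X + X²)
O(4, 6) + m(7)*(-56) = 10 + (2 + 7 + 7²)*(-56) = 10 + (2 + 7 + 49)*(-56) = 10 + 58*(-56) = 10 - 3248 = -3238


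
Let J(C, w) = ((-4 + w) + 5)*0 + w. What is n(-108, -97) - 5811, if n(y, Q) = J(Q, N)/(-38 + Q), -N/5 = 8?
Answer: -156889/27 ≈ -5810.7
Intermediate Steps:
N = -40 (N = -5*8 = -40)
J(C, w) = w (J(C, w) = (1 + w)*0 + w = 0 + w = w)
n(y, Q) = -40/(-38 + Q)
n(-108, -97) - 5811 = -40/(-38 - 97) - 5811 = -40/(-135) - 5811 = -40*(-1/135) - 5811 = 8/27 - 5811 = -156889/27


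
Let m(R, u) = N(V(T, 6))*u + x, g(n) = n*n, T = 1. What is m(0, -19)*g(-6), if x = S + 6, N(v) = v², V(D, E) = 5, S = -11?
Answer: -17280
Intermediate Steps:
x = -5 (x = -11 + 6 = -5)
g(n) = n²
m(R, u) = -5 + 25*u (m(R, u) = 5²*u - 5 = 25*u - 5 = -5 + 25*u)
m(0, -19)*g(-6) = (-5 + 25*(-19))*(-6)² = (-5 - 475)*36 = -480*36 = -17280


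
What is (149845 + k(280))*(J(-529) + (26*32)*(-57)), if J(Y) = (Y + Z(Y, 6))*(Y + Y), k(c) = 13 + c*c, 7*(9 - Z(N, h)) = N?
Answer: 675522703260/7 ≈ 9.6503e+10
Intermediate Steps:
Z(N, h) = 9 - N/7
k(c) = 13 + c²
J(Y) = 2*Y*(9 + 6*Y/7) (J(Y) = (Y + (9 - Y/7))*(Y + Y) = (9 + 6*Y/7)*(2*Y) = 2*Y*(9 + 6*Y/7))
(149845 + k(280))*(J(-529) + (26*32)*(-57)) = (149845 + (13 + 280²))*((6/7)*(-529)*(21 + 2*(-529)) + (26*32)*(-57)) = (149845 + (13 + 78400))*((6/7)*(-529)*(21 - 1058) + 832*(-57)) = (149845 + 78413)*((6/7)*(-529)*(-1037) - 47424) = 228258*(3291438/7 - 47424) = 228258*(2959470/7) = 675522703260/7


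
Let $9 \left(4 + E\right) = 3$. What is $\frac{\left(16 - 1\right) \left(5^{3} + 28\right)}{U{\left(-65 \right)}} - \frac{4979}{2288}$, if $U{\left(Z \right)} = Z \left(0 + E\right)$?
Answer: $\frac{17053}{2288} \approx 7.4532$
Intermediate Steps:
$E = - \frac{11}{3}$ ($E = -4 + \frac{1}{9} \cdot 3 = -4 + \frac{1}{3} = - \frac{11}{3} \approx -3.6667$)
$U{\left(Z \right)} = - \frac{11 Z}{3}$ ($U{\left(Z \right)} = Z \left(0 - \frac{11}{3}\right) = Z \left(- \frac{11}{3}\right) = - \frac{11 Z}{3}$)
$\frac{\left(16 - 1\right) \left(5^{3} + 28\right)}{U{\left(-65 \right)}} - \frac{4979}{2288} = \frac{\left(16 - 1\right) \left(5^{3} + 28\right)}{\left(- \frac{11}{3}\right) \left(-65\right)} - \frac{4979}{2288} = \frac{\left(16 - 1\right) \left(125 + 28\right)}{\frac{715}{3}} - \frac{383}{176} = 15 \cdot 153 \cdot \frac{3}{715} - \frac{383}{176} = 2295 \cdot \frac{3}{715} - \frac{383}{176} = \frac{1377}{143} - \frac{383}{176} = \frac{17053}{2288}$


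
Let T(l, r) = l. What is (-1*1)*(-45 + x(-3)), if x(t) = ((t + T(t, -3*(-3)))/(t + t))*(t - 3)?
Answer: 51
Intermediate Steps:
x(t) = -3 + t (x(t) = ((t + t)/(t + t))*(t - 3) = ((2*t)/((2*t)))*(-3 + t) = ((2*t)*(1/(2*t)))*(-3 + t) = 1*(-3 + t) = -3 + t)
(-1*1)*(-45 + x(-3)) = (-1*1)*(-45 + (-3 - 3)) = -(-45 - 6) = -1*(-51) = 51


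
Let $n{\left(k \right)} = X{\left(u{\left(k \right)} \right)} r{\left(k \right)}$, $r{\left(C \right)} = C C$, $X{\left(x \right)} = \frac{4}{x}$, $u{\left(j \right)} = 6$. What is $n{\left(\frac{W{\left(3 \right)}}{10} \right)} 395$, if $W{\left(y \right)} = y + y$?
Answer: $\frac{474}{5} \approx 94.8$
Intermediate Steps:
$W{\left(y \right)} = 2 y$
$r{\left(C \right)} = C^{2}$
$n{\left(k \right)} = \frac{2 k^{2}}{3}$ ($n{\left(k \right)} = \frac{4}{6} k^{2} = 4 \cdot \frac{1}{6} k^{2} = \frac{2 k^{2}}{3}$)
$n{\left(\frac{W{\left(3 \right)}}{10} \right)} 395 = \frac{2 \left(\frac{2 \cdot 3}{10}\right)^{2}}{3} \cdot 395 = \frac{2 \left(6 \cdot \frac{1}{10}\right)^{2}}{3} \cdot 395 = \frac{2 \left(\frac{3}{5}\right)^{2}}{3} \cdot 395 = \frac{2}{3} \cdot \frac{9}{25} \cdot 395 = \frac{6}{25} \cdot 395 = \frac{474}{5}$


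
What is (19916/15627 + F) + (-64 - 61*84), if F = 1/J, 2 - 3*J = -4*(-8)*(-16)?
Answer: -41661174559/8032278 ≈ -5186.7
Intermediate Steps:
J = 514/3 (J = 2/3 - (-4*(-8))*(-16)/3 = 2/3 - 32*(-16)/3 = 2/3 - 1/3*(-512) = 2/3 + 512/3 = 514/3 ≈ 171.33)
F = 3/514 (F = 1/(514/3) = 3/514 ≈ 0.0058366)
(19916/15627 + F) + (-64 - 61*84) = (19916/15627 + 3/514) + (-64 - 61*84) = (19916*(1/15627) + 3/514) + (-64 - 5124) = (19916/15627 + 3/514) - 5188 = 10283705/8032278 - 5188 = -41661174559/8032278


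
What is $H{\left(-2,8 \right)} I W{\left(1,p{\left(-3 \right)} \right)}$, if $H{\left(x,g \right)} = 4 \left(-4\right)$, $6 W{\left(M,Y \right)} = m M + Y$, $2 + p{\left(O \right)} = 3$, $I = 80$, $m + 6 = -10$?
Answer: $3200$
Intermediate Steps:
$m = -16$ ($m = -6 - 10 = -16$)
$p{\left(O \right)} = 1$ ($p{\left(O \right)} = -2 + 3 = 1$)
$W{\left(M,Y \right)} = - \frac{8 M}{3} + \frac{Y}{6}$ ($W{\left(M,Y \right)} = \frac{- 16 M + Y}{6} = \frac{Y - 16 M}{6} = - \frac{8 M}{3} + \frac{Y}{6}$)
$H{\left(x,g \right)} = -16$
$H{\left(-2,8 \right)} I W{\left(1,p{\left(-3 \right)} \right)} = \left(-16\right) 80 \left(\left(- \frac{8}{3}\right) 1 + \frac{1}{6} \cdot 1\right) = - 1280 \left(- \frac{8}{3} + \frac{1}{6}\right) = \left(-1280\right) \left(- \frac{5}{2}\right) = 3200$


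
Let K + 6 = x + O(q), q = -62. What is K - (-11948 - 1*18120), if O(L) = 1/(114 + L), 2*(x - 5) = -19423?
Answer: 1058487/52 ≈ 20356.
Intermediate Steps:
x = -19413/2 (x = 5 + (1/2)*(-19423) = 5 - 19423/2 = -19413/2 ≈ -9706.5)
K = -505049/52 (K = -6 + (-19413/2 + 1/(114 - 62)) = -6 + (-19413/2 + 1/52) = -6 - 504737/52 = -505049/52 ≈ -9712.5)
K - (-11948 - 1*18120) = -505049/52 - (-11948 - 1*18120) = -505049/52 - (-11948 - 18120) = -505049/52 - 1*(-30068) = -505049/52 + 30068 = 1058487/52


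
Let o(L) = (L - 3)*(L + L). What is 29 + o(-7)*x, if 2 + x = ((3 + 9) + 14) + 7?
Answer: 4369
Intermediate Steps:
o(L) = 2*L*(-3 + L) (o(L) = (-3 + L)*(2*L) = 2*L*(-3 + L))
x = 31 (x = -2 + (((3 + 9) + 14) + 7) = -2 + ((12 + 14) + 7) = -2 + (26 + 7) = -2 + 33 = 31)
29 + o(-7)*x = 29 + (2*(-7)*(-3 - 7))*31 = 29 + (2*(-7)*(-10))*31 = 29 + 140*31 = 29 + 4340 = 4369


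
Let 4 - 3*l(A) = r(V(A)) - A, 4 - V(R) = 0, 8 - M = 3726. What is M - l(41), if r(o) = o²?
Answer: -11183/3 ≈ -3727.7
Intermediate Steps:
M = -3718 (M = 8 - 1*3726 = 8 - 3726 = -3718)
V(R) = 4 (V(R) = 4 - 1*0 = 4 + 0 = 4)
l(A) = -4 + A/3 (l(A) = 4/3 - (4² - A)/3 = 4/3 - (16 - A)/3 = 4/3 + (-16/3 + A/3) = -4 + A/3)
M - l(41) = -3718 - (-4 + (⅓)*41) = -3718 - (-4 + 41/3) = -3718 - 1*29/3 = -3718 - 29/3 = -11183/3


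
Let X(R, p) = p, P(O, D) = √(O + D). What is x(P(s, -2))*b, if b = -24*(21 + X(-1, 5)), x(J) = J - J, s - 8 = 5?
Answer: 0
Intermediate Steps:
s = 13 (s = 8 + 5 = 13)
P(O, D) = √(D + O)
x(J) = 0
b = -624 (b = -24*(21 + 5) = -24*26 = -624)
x(P(s, -2))*b = 0*(-624) = 0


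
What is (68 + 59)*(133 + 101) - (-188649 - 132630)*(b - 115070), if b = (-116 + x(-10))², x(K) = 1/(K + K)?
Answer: -13057074779361/400 ≈ -3.2643e+10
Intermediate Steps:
x(K) = 1/(2*K)
b = 5387041/400 (b = (-116 + (½)/(-10))² = (-116 + (½)*(-⅒))² = (-116 - 1/20)² = (-2321/20)² = 5387041/400 ≈ 13468.)
(68 + 59)*(133 + 101) - (-188649 - 132630)*(b - 115070) = (68 + 59)*(133 + 101) - (-188649 - 132630)*(5387041/400 - 115070) = 127*234 - (-321279)*(-40640959)/400 = 29718 - 1*13057086666561/400 = 29718 - 13057086666561/400 = -13057074779361/400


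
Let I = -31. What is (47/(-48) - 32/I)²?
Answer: 6241/2214144 ≈ 0.0028187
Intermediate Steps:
(47/(-48) - 32/I)² = (47/(-48) - 32/(-31))² = (47*(-1/48) - 32*(-1/31))² = (-47/48 + 32/31)² = (79/1488)² = 6241/2214144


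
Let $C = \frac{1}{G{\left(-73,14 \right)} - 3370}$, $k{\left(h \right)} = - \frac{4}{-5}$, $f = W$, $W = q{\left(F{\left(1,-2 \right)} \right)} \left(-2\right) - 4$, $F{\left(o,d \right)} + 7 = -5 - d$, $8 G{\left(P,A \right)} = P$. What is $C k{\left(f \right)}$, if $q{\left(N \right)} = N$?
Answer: $- \frac{32}{135165} \approx -0.00023675$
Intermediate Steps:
$G{\left(P,A \right)} = \frac{P}{8}$
$F{\left(o,d \right)} = -12 - d$ ($F{\left(o,d \right)} = -7 - \left(5 + d\right) = -12 - d$)
$W = 16$ ($W = \left(-12 - -2\right) \left(-2\right) - 4 = \left(-12 + 2\right) \left(-2\right) - 4 = \left(-10\right) \left(-2\right) - 4 = 20 - 4 = 16$)
$f = 16$
$k{\left(h \right)} = \frac{4}{5}$ ($k{\left(h \right)} = \left(-4\right) \left(- \frac{1}{5}\right) = \frac{4}{5}$)
$C = - \frac{8}{27033}$ ($C = \frac{1}{\frac{1}{8} \left(-73\right) - 3370} = \frac{1}{- \frac{73}{8} - 3370} = \frac{1}{- \frac{27033}{8}} = - \frac{8}{27033} \approx -0.00029593$)
$C k{\left(f \right)} = \left(- \frac{8}{27033}\right) \frac{4}{5} = - \frac{32}{135165}$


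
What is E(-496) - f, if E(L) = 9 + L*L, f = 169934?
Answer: 76091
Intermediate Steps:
E(L) = 9 + L²
E(-496) - f = (9 + (-496)²) - 1*169934 = (9 + 246016) - 169934 = 246025 - 169934 = 76091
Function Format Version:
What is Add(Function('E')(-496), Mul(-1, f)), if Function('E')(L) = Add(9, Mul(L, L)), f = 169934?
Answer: 76091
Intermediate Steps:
Function('E')(L) = Add(9, Pow(L, 2))
Add(Function('E')(-496), Mul(-1, f)) = Add(Add(9, Pow(-496, 2)), Mul(-1, 169934)) = Add(Add(9, 246016), -169934) = Add(246025, -169934) = 76091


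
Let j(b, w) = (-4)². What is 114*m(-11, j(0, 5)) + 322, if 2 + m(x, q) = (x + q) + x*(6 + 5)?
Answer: -13130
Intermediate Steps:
j(b, w) = 16
m(x, q) = -2 + q + 12*x (m(x, q) = -2 + ((x + q) + x*(6 + 5)) = -2 + ((q + x) + x*11) = -2 + ((q + x) + 11*x) = -2 + (q + 12*x) = -2 + q + 12*x)
114*m(-11, j(0, 5)) + 322 = 114*(-2 + 16 + 12*(-11)) + 322 = 114*(-2 + 16 - 132) + 322 = 114*(-118) + 322 = -13452 + 322 = -13130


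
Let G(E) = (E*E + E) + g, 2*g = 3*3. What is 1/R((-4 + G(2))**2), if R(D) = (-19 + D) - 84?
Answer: -4/243 ≈ -0.016461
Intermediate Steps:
g = 9/2 (g = (3*3)/2 = (1/2)*9 = 9/2 ≈ 4.5000)
G(E) = 9/2 + E + E**2 (G(E) = (E*E + E) + 9/2 = (E**2 + E) + 9/2 = (E + E**2) + 9/2 = 9/2 + E + E**2)
R(D) = -103 + D
1/R((-4 + G(2))**2) = 1/(-103 + (-4 + (9/2 + 2 + 2**2))**2) = 1/(-103 + (-4 + (9/2 + 2 + 4))**2) = 1/(-103 + (-4 + 21/2)**2) = 1/(-103 + (13/2)**2) = 1/(-103 + 169/4) = 1/(-243/4) = -4/243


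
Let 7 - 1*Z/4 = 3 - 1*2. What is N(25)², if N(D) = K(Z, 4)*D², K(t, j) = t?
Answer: 225000000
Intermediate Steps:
Z = 24 (Z = 28 - 4*(3 - 1*2) = 28 - 4*(3 - 2) = 28 - 4*1 = 28 - 4 = 24)
N(D) = 24*D²
N(25)² = (24*25²)² = (24*625)² = 15000² = 225000000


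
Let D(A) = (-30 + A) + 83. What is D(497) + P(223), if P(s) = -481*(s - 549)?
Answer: 157356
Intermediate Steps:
D(A) = 53 + A
P(s) = 264069 - 481*s (P(s) = -481*(-549 + s) = 264069 - 481*s)
D(497) + P(223) = (53 + 497) + (264069 - 481*223) = 550 + (264069 - 107263) = 550 + 156806 = 157356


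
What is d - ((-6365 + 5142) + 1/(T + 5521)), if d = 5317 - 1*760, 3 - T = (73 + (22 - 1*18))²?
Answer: 2340901/405 ≈ 5780.0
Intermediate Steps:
T = -5926 (T = 3 - (73 + (22 - 1*18))² = 3 - (73 + (22 - 18))² = 3 - (73 + 4)² = 3 - 1*77² = 3 - 1*5929 = 3 - 5929 = -5926)
d = 4557 (d = 5317 - 760 = 4557)
d - ((-6365 + 5142) + 1/(T + 5521)) = 4557 - ((-6365 + 5142) + 1/(-5926 + 5521)) = 4557 - (-1223 + 1/(-405)) = 4557 - (-1223 - 1/405) = 4557 - 1*(-495316/405) = 4557 + 495316/405 = 2340901/405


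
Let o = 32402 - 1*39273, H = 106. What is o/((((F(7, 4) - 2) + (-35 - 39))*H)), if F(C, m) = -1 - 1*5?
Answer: 6871/8692 ≈ 0.79050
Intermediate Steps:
F(C, m) = -6 (F(C, m) = -1 - 5 = -6)
o = -6871 (o = 32402 - 39273 = -6871)
o/((((F(7, 4) - 2) + (-35 - 39))*H)) = -6871*1/(106*((-6 - 2) + (-35 - 39))) = -6871*1/(106*(-8 - 74)) = -6871/((-82*106)) = -6871/(-8692) = -6871*(-1/8692) = 6871/8692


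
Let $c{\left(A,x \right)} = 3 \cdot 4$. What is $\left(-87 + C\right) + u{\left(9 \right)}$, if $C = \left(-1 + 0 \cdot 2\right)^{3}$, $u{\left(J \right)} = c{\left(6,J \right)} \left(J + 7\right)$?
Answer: $104$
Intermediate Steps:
$c{\left(A,x \right)} = 12$
$u{\left(J \right)} = 84 + 12 J$ ($u{\left(J \right)} = 12 \left(J + 7\right) = 12 \left(7 + J\right) = 84 + 12 J$)
$C = -1$ ($C = \left(-1 + 0\right)^{3} = \left(-1\right)^{3} = -1$)
$\left(-87 + C\right) + u{\left(9 \right)} = \left(-87 - 1\right) + \left(84 + 12 \cdot 9\right) = -88 + \left(84 + 108\right) = -88 + 192 = 104$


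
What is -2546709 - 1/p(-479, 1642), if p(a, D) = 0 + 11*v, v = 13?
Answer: -364179388/143 ≈ -2.5467e+6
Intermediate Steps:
p(a, D) = 143 (p(a, D) = 0 + 11*13 = 0 + 143 = 143)
-2546709 - 1/p(-479, 1642) = -2546709 - 1/143 = -364179388/143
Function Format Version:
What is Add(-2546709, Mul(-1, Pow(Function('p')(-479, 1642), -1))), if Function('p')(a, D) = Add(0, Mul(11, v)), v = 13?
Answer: Rational(-364179388, 143) ≈ -2.5467e+6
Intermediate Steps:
Function('p')(a, D) = 143 (Function('p')(a, D) = Add(0, Mul(11, 13)) = Add(0, 143) = 143)
Add(-2546709, Mul(-1, Pow(Function('p')(-479, 1642), -1))) = Add(-2546709, Mul(-1, Pow(143, -1))) = Add(-2546709, Mul(-1, Rational(1, 143))) = Add(-2546709, Rational(-1, 143)) = Rational(-364179388, 143)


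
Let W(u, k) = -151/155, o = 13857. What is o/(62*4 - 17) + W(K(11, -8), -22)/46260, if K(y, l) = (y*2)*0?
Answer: 33119604073/552113100 ≈ 59.987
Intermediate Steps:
K(y, l) = 0 (K(y, l) = (2*y)*0 = 0)
W(u, k) = -151/155 (W(u, k) = -151*1/155 = -151/155)
o/(62*4 - 17) + W(K(11, -8), -22)/46260 = 13857/(62*4 - 17) - 151/155/46260 = 13857/(248 - 17) - 151/155*1/46260 = 13857/231 - 151/7170300 = 13857*(1/231) - 151/7170300 = 4619/77 - 151/7170300 = 33119604073/552113100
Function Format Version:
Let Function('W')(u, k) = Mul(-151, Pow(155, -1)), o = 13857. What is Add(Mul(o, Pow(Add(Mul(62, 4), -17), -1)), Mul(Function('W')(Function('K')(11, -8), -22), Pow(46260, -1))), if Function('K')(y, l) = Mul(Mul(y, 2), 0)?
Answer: Rational(33119604073, 552113100) ≈ 59.987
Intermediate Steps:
Function('K')(y, l) = 0 (Function('K')(y, l) = Mul(Mul(2, y), 0) = 0)
Function('W')(u, k) = Rational(-151, 155) (Function('W')(u, k) = Mul(-151, Rational(1, 155)) = Rational(-151, 155))
Add(Mul(o, Pow(Add(Mul(62, 4), -17), -1)), Mul(Function('W')(Function('K')(11, -8), -22), Pow(46260, -1))) = Add(Mul(13857, Pow(Add(Mul(62, 4), -17), -1)), Mul(Rational(-151, 155), Pow(46260, -1))) = Add(Mul(13857, Pow(Add(248, -17), -1)), Mul(Rational(-151, 155), Rational(1, 46260))) = Add(Mul(13857, Pow(231, -1)), Rational(-151, 7170300)) = Add(Mul(13857, Rational(1, 231)), Rational(-151, 7170300)) = Add(Rational(4619, 77), Rational(-151, 7170300)) = Rational(33119604073, 552113100)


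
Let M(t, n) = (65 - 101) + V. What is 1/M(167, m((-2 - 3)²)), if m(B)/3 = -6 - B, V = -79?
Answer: -1/115 ≈ -0.0086956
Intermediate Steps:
m(B) = -18 - 3*B (m(B) = 3*(-6 - B) = -18 - 3*B)
M(t, n) = -115 (M(t, n) = (65 - 101) - 79 = -36 - 79 = -115)
1/M(167, m((-2 - 3)²)) = 1/(-115) = -1/115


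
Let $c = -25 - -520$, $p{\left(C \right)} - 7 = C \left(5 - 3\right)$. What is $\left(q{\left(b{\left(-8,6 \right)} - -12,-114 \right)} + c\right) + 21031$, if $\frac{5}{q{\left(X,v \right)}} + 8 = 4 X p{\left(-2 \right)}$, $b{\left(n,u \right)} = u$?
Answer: $\frac{4477413}{208} \approx 21526.0$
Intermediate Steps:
$p{\left(C \right)} = 7 + 2 C$ ($p{\left(C \right)} = 7 + C \left(5 - 3\right) = 7 + C 2 = 7 + 2 C$)
$c = 495$ ($c = -25 + 520 = 495$)
$q{\left(X,v \right)} = \frac{5}{-8 + 12 X}$ ($q{\left(X,v \right)} = \frac{5}{-8 + 4 X \left(7 + 2 \left(-2\right)\right)} = \frac{5}{-8 + 4 X \left(7 - 4\right)} = \frac{5}{-8 + 4 X 3} = \frac{5}{-8 + 12 X}$)
$\left(q{\left(b{\left(-8,6 \right)} - -12,-114 \right)} + c\right) + 21031 = \left(\frac{5}{4 \left(-2 + 3 \left(6 - -12\right)\right)} + 495\right) + 21031 = \left(\frac{5}{4 \left(-2 + 3 \left(6 + 12\right)\right)} + 495\right) + 21031 = \left(\frac{5}{4 \left(-2 + 3 \cdot 18\right)} + 495\right) + 21031 = \left(\frac{5}{4 \left(-2 + 54\right)} + 495\right) + 21031 = \left(\frac{5}{4 \cdot 52} + 495\right) + 21031 = \left(\frac{5}{4} \cdot \frac{1}{52} + 495\right) + 21031 = \left(\frac{5}{208} + 495\right) + 21031 = \frac{102965}{208} + 21031 = \frac{4477413}{208}$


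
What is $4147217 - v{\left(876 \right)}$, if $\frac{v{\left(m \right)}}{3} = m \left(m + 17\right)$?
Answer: $1800413$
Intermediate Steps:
$v{\left(m \right)} = 3 m \left(17 + m\right)$ ($v{\left(m \right)} = 3 m \left(m + 17\right) = 3 m \left(17 + m\right)$)
$4147217 - v{\left(876 \right)} = 4147217 - 3 \cdot 876 \left(17 + 876\right) = 4147217 - 3 \cdot 876 \cdot 893 = 4147217 - 2346804 = 1800413$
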